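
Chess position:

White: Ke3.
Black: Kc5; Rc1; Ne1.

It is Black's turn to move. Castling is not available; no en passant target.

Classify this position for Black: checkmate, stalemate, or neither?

Black to move; black king on c5.
In check: no.
Legal moves for Black: Kd6, Kc6, Kb6, Kd5, Kb5, Kc4, Kb4, Nf3, Nd3, Ng2+, Nc2+, Rc4, Rc3+, Rc2, Rd1, Rb1, Ra1.
Black has 17 legal moves and is not in check → neither.

neither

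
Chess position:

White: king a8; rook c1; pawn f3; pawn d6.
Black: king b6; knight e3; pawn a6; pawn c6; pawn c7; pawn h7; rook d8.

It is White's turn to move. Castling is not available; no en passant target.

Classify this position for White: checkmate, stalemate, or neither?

White to move; white king on a8.
In check: yes, from the black rook on d8.
King squares — a7: attacked by Kb6; b7: attacked by Kb6; b8: attacked by Rd8.
Legal moves for White: none.
In check with no legal moves → checkmate.

checkmate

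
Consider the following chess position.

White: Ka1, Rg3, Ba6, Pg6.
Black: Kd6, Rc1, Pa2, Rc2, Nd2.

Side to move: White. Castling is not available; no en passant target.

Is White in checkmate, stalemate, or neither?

White to move; white king on a1.
In check: yes, from the black rook on c1.
King squares — b1: attacked by Rc1; a2: attacked by Rc2; b2: attacked by Rc2.
Legal moves for White: none.
In check with no legal moves → checkmate.

checkmate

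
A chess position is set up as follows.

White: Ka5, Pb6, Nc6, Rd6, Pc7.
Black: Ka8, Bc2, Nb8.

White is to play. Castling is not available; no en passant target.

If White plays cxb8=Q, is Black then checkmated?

yes

After cxb8=Q: black king on a8; in check: yes, from the white queen on b8.
King squares — a7: attacked by Pb6; b7: attacked by Qb8; b8: attacked by Nc6.
Black has no legal moves → checkmate.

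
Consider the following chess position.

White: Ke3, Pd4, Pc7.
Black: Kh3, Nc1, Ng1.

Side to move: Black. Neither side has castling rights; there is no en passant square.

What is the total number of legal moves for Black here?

11

Black to move; king on h3.
In check: no.
Legal moves: Kh4, Kg4, Kg3, Kh2, Kg2, Nf3, Nge2, Nd3, Nb3, Nce2, Na2.
Count: 11.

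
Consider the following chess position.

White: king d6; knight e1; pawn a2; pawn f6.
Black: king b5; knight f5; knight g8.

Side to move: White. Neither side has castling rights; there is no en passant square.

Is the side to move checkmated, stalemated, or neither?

neither

White to move; white king on d6.
In check: yes, from the black knight on f5.
Legal moves for White: Kd7, Kc7, Ke6, Ke5, Kd5.
White is in check but has 5 legal moves → neither.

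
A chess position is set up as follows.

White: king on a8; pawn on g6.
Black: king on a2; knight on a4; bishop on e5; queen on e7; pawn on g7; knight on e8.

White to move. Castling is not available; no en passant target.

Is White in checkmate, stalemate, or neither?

White to move; white king on a8.
In check: no.
King squares — a7: attacked by Qe7; b7: attacked by Qe7; b8: attacked by Be5.
Legal moves for White: none.
Not in check and no legal moves → stalemate.

stalemate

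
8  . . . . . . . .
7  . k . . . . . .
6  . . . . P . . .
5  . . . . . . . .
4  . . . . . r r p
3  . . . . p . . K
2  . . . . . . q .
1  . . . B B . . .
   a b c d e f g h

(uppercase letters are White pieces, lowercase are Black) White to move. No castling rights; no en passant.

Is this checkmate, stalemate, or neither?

White to move; white king on h3.
In check: yes, from the black queen on g2.
King squares — g2: attacked by Rg4; h2: attacked by Qg2; g3: attacked by Qg2; g4: attacked by Qg2; h4: attacked by Rg4.
Legal moves for White: none.
In check with no legal moves → checkmate.

checkmate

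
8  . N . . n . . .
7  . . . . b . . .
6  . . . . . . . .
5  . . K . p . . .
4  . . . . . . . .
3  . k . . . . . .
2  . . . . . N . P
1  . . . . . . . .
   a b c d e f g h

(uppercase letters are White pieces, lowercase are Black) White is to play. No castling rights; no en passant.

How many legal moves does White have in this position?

4

White to move; king on c5.
In check: yes, from the black bishop on e7.
Legal moves: Kc6, Kb6, Kd5, Kb5.
Count: 4.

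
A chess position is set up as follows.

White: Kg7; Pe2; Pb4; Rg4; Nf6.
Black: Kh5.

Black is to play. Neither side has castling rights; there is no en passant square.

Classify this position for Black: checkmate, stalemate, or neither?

Black to move; black king on h5.
In check: yes, from the white knight on f6.
King squares — g4: attacked by Nf6; h4: attacked by Rg4; g5: attacked by Rg4; g6: attacked by Rg4; h6: attacked by Kg7.
Legal moves for Black: none.
In check with no legal moves → checkmate.

checkmate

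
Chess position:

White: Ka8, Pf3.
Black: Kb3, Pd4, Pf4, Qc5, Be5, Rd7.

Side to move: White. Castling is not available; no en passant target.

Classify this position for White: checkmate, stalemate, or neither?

White to move; white king on a8.
In check: no.
King squares — a7: attacked by Qc5; b7: attacked by Rd7; b8: attacked by Be5.
Legal moves for White: none.
Not in check and no legal moves → stalemate.

stalemate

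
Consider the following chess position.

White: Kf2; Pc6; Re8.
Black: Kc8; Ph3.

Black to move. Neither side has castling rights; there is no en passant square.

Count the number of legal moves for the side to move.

1

Black to move; king on c8.
In check: yes, from the white rook on e8.
Legal moves: Kc7.
Count: 1.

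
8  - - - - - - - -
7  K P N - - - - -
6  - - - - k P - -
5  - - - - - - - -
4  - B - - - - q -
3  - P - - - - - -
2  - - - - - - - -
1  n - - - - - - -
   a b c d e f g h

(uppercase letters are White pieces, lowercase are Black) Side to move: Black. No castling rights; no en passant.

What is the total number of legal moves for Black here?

5

Black to move; king on e6.
In check: yes, from the white knight on c7.
Legal moves: Kf7, Kd7, Kxf6, Kf5, Ke5.
Count: 5.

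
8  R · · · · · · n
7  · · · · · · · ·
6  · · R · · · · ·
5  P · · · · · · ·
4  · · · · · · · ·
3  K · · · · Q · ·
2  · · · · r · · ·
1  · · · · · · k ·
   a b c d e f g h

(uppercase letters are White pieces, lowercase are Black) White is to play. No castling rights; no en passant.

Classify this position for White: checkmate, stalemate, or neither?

White to move; white king on a3.
In check: no.
Legal moves for White include: Rxh8, Rg8+, Rf8, Re8, Rd8, Rac8, Rb8, Ra7, Raa6, Rcc8, Rc7, Rh6, Rg6+, Rf6, Re6, Rd6, Rb6, Rca6, ... (list truncated; more exist).
White has legal moves and is not in check → neither.

neither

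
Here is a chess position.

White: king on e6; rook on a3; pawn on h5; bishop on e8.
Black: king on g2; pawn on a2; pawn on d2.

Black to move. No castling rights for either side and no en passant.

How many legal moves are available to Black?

13

Black to move; king on g2.
In check: no.
Legal moves: Kh2, Kf2, Kh1, Kg1, Kf1, d1=Q, d1=R, d1=B, d1=N, a1=Q, a1=R, a1=B, a1=N.
Count: 13.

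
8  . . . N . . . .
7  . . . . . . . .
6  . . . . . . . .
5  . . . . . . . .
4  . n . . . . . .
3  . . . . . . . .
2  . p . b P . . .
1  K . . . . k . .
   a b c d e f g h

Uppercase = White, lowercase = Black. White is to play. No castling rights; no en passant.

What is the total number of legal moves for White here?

2

White to move; king on a1.
In check: yes, from the black pawn on b2.
Legal moves: Kxb2, Kb1.
Count: 2.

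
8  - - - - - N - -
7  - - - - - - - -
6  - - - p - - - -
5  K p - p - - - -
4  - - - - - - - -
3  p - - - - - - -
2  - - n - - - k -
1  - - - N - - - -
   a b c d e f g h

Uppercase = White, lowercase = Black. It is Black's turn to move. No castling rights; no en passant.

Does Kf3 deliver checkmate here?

After Kf3: white king on a5; in check: no.
White is not in check, so this cannot be checkmate.

no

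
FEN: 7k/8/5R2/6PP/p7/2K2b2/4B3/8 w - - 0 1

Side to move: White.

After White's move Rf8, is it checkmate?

After Rf8: black king on h8; in check: yes, from the white rook on f8.
Black has 2 legal replies: Kh7, Kg7.
In check but a legal move exists → not checkmate.

no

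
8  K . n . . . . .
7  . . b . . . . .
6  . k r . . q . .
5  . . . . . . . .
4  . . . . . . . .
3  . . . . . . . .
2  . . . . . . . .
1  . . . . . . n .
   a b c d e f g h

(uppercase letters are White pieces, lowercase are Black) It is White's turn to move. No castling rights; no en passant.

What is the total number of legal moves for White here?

0

White to move; king on a8.
In check: no.
Legal moves: none.
Count: 0.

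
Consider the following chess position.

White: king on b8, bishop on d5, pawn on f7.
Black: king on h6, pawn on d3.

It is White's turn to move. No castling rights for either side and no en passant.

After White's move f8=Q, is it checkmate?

After f8=Q: black king on h6; in check: yes, from the white queen on f8.
Black has 4 legal replies: Kh7, Kg6, Kh5, Kg5.
In check but a legal move exists → not checkmate.

no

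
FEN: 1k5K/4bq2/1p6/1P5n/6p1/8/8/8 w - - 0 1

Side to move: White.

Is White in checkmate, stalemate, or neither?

White to move; white king on h8.
In check: no.
King squares — g7: attacked by Nh5; h7: attacked by Qf7; g8: attacked by Qf7.
Legal moves for White: none.
Not in check and no legal moves → stalemate.

stalemate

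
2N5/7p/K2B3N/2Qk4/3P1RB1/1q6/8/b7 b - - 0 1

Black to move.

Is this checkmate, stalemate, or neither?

Black to move; black king on d5.
In check: yes, from the white queen on c5.
King squares — c4: attacked by Qc5; d4: attacked by Rf4; e4: attacked by Rf4; c5: attacked by Pd4; e5: attacked by Pd4; c6: attacked by Qc5; d6: attacked by Qc5; e6: attacked by Bg4.
Legal moves for Black: none.
In check with no legal moves → checkmate.

checkmate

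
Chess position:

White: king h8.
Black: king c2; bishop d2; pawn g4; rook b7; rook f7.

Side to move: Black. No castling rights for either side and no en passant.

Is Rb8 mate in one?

After Rb8: white king on h8; in check: yes, from the black rook on b8.
King squares — g7: attacked by Rf7; h7: attacked by Rf7; g8: attacked by Rb8.
White has no legal moves → checkmate.

yes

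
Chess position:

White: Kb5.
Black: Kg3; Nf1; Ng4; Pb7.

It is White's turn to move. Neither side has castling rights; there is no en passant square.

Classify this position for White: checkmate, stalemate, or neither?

White to move; white king on b5.
In check: no.
Legal moves for White: Kb6, Kc5, Ka5, Kc4, Kb4, Ka4.
White has 6 legal moves and is not in check → neither.

neither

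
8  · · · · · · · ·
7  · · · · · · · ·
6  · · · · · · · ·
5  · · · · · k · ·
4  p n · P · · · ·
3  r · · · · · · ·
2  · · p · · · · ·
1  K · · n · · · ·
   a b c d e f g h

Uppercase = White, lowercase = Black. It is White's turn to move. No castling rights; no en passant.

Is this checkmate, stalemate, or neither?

checkmate

White to move; white king on a1.
In check: yes, from the black rook on a3.
King squares — b1: attacked by Pc2; a2: attacked by Ra3; b2: attacked by Nd1.
Legal moves for White: none.
In check with no legal moves → checkmate.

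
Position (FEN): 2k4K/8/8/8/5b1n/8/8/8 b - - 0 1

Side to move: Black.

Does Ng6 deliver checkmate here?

After Ng6: white king on h8; in check: yes, from the black knight on g6.
White has 3 legal replies: Kg8, Kh7, Kg7.
In check but a legal move exists → not checkmate.

no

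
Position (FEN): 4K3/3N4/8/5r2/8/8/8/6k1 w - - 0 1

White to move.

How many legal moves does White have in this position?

8

White to move; king on e8.
In check: no.
Legal moves: Kd8, Ke7, Nf8, Nb8, Nf6, Nb6, Ne5, Nc5.
Count: 8.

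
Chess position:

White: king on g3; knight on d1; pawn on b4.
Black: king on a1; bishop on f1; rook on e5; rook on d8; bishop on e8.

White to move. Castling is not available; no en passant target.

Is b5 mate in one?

After b5: black king on a1; in check: no.
Black is not in check, so this cannot be checkmate.

no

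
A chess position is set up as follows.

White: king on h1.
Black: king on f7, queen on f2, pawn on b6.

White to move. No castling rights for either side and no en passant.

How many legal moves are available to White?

White to move; king on h1.
In check: no.
Legal moves: none.
Count: 0.

0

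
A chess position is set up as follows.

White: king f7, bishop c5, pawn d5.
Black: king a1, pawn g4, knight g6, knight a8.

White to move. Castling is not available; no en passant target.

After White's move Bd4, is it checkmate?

After Bd4: black king on a1; in check: yes, from the white bishop on d4.
Black has 2 legal replies: Ka2, Kb1.
In check but a legal move exists → not checkmate.

no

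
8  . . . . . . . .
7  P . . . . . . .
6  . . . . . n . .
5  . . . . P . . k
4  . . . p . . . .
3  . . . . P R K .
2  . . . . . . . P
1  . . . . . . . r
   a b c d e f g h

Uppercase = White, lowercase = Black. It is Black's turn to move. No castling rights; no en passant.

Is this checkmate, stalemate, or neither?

Black to move; black king on h5.
In check: no.
Legal moves for Black include: Ng8, Ne8, Nh7, Nd7, Nd5, Ng4, Ne4+, Kh6, Kg6, Kg5, Rxh2, Rg1+, Rf1, Re1, Rd1, Rc1, Rb1, Ra1, ... (list truncated; more exist).
Black has legal moves and is not in check → neither.

neither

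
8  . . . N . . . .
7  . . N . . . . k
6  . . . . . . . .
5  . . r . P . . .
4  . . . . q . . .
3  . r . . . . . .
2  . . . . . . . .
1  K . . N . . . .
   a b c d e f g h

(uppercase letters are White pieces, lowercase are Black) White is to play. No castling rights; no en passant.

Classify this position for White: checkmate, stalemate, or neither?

neither

White to move; white king on a1.
In check: no.
Legal moves for White: Nf7, Nb7, Nde6, Nc6, Ne8, Na8, Nce6, Na6, Nd5, Nb5, Ne3, Nc3, Nf2, Nb2, Ka2, e6.
White has 16 legal moves and is not in check → neither.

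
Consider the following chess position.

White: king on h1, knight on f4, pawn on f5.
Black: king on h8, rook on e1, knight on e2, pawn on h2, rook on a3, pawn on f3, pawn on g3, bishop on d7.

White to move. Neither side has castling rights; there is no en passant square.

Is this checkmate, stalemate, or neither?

White to move; white king on h1.
In check: yes, from the black rook on e1.
King squares — g1: attacked by Re1; g2: attacked by Pf3; h2: attacked by Pg3.
Legal moves for White: none.
In check with no legal moves → checkmate.

checkmate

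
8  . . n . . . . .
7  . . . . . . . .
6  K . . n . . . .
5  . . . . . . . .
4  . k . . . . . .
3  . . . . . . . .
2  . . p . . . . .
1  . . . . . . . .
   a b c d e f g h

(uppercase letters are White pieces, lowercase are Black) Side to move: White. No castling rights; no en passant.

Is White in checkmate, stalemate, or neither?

stalemate

White to move; white king on a6.
In check: no.
King squares — a5: attacked by Kb4; b5: attacked by Kb4; b6: attacked by Nc8; a7: attacked by Nc8; b7: attacked by Nd6.
Legal moves for White: none.
Not in check and no legal moves → stalemate.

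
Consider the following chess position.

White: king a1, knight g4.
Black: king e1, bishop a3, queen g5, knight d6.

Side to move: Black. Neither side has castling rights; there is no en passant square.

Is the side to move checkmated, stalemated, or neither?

Black to move; black king on e1.
In check: no.
Legal moves for Black include: Ne8, Nc8, Nf7, Nb7, Nf5, Nb5, Ne4, Nc4, Qg8, Qd8, Qg7+, Qe7, Qh6, Qg6, Qf6+, Qh5, Qf5, Qe5+, ... (list truncated; more exist).
Black has legal moves and is not in check → neither.

neither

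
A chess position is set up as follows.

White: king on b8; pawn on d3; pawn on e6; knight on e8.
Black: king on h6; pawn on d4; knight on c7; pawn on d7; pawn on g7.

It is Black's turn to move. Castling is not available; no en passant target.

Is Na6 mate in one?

After Na6: white king on b8; in check: yes, from the black knight on a6.
White has 4 legal replies: Kc8, Ka8, Kb7, Ka7.
In check but a legal move exists → not checkmate.

no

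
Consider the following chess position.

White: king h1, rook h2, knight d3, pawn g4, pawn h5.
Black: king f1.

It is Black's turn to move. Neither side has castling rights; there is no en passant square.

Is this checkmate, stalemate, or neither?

stalemate

Black to move; black king on f1.
In check: no.
King squares — e1: attacked by Nd3; g1: attacked by Kh1; e2: attacked by Rh2; f2: attacked by Rh2; g2: attacked by Kh1.
Legal moves for Black: none.
Not in check and no legal moves → stalemate.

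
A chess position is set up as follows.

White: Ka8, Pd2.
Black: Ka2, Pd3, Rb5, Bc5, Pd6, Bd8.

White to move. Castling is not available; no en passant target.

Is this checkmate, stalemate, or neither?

stalemate

White to move; white king on a8.
In check: no.
King squares — a7: attacked by Bc5; b7: attacked by Rb5; b8: attacked by Rb5.
Legal moves for White: none.
Not in check and no legal moves → stalemate.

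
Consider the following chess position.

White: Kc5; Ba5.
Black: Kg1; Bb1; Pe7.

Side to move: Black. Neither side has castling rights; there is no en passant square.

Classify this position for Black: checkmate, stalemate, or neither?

Black to move; black king on g1.
In check: no.
Legal moves for Black: Kh2, Kg2, Kf2, Kh1, Kf1, Bh7, Bg6, Bf5, Be4, Bd3, Bc2, Ba2, e6, e5.
Black has 14 legal moves and is not in check → neither.

neither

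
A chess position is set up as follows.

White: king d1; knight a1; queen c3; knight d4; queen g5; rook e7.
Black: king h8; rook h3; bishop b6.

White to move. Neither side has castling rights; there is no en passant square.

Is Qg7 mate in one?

After Qg7: black king on h8; in check: yes, from the white queen on g7.
King squares — g7: attacked by Re7; h7: attacked by Qg7; g8: attacked by Qg7.
Black has no legal moves → checkmate.

yes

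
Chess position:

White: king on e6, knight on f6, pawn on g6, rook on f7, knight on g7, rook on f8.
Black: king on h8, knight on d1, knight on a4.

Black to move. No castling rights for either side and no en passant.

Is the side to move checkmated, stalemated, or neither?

checkmate

Black to move; black king on h8.
In check: yes, from the white rook on f8.
King squares — g7: attacked by Rf7; h7: attacked by Nf6; g8: attacked by Nf6.
Legal moves for Black: none.
In check with no legal moves → checkmate.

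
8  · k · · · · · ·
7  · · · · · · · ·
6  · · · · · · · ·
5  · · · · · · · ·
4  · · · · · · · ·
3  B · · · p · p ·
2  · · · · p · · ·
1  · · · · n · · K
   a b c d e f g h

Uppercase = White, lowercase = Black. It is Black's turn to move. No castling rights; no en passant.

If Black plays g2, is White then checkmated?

no

After g2: white king on h1; in check: yes, from the black pawn on g2.
White has 2 legal replies: Kh2, Kg1.
In check but a legal move exists → not checkmate.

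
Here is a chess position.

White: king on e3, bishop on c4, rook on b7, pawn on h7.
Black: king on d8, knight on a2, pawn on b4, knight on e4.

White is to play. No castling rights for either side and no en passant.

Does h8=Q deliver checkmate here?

yes

After h8=Q: black king on d8; in check: yes, from the white queen on h8.
King squares — c7: attacked by Rb7; d7: attacked by Rb7; e7: attacked by Rb7; c8: attacked by Qh8; e8: attacked by Qh8.
Black has no legal moves → checkmate.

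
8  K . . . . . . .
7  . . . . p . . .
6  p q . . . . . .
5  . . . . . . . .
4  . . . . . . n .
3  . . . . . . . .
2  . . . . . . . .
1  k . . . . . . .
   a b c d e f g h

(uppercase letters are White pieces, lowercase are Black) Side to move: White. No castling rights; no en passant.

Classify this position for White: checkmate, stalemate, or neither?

stalemate

White to move; white king on a8.
In check: no.
King squares — a7: attacked by Qb6; b7: attacked by Qb6; b8: attacked by Qb6.
Legal moves for White: none.
Not in check and no legal moves → stalemate.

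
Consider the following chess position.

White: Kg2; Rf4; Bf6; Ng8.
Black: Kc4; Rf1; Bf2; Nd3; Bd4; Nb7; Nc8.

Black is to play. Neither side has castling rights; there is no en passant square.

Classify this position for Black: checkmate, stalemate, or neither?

Black to move; black king on c4.
In check: no.
Legal moves for Black include: Ne7, Na7, Ncd6, Nb6, Nd8, Nbd6, Nbc5, Na5, Kd5, Kc5, Kb5, Kb4, Kc3, Kb3, Ne5, Ndc5, Nxf4+, Nb4, ... (list truncated; more exist).
Black has legal moves and is not in check → neither.

neither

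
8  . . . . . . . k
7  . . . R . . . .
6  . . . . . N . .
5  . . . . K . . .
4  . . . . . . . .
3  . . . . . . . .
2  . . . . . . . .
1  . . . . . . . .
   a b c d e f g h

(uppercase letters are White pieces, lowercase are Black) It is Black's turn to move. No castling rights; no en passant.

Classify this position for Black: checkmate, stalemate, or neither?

stalemate

Black to move; black king on h8.
In check: no.
King squares — g7: attacked by Rd7; h7: attacked by Nf6; g8: attacked by Nf6.
Legal moves for Black: none.
Not in check and no legal moves → stalemate.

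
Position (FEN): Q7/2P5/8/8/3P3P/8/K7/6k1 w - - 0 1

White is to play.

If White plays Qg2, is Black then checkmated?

After Qg2: black king on g1; in check: yes, from the white queen on g2.
Black has 1 legal reply: Kxg2.
In check but a legal move exists → not checkmate.

no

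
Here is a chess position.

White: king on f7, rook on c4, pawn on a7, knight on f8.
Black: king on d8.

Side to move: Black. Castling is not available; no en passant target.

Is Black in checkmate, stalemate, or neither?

stalemate

Black to move; black king on d8.
In check: no.
King squares — c7: attacked by Rc4; d7: attacked by Nf8; e7: attacked by Kf7; c8: attacked by Rc4; e8: attacked by Kf7.
Legal moves for Black: none.
Not in check and no legal moves → stalemate.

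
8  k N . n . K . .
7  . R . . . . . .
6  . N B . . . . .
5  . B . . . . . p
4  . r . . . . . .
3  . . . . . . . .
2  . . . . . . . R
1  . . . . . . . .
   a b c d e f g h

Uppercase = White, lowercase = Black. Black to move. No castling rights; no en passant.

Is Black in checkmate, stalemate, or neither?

Black to move; black king on a8.
In check: yes, from the white knight on b6.
King squares — a7: attacked by Rb7; b7: attacked by Bc6; b8: attacked by Rb7.
Legal moves for Black: none.
In check with no legal moves → checkmate.

checkmate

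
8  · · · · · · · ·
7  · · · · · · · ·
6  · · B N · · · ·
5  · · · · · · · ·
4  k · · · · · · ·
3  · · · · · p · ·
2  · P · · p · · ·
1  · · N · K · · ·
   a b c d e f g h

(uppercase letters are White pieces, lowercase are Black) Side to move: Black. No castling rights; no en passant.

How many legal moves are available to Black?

Black to move; king on a4.
In check: yes, from the white bishop on c6.
Legal moves: Ka5, Kb4.
Count: 2.

2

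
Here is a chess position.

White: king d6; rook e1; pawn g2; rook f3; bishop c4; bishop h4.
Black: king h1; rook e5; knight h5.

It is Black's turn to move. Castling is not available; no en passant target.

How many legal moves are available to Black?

Black to move; king on h1.
In check: yes, from the white rook on e1.
Legal moves: Kh2, Kxg2, Rxe1.
Count: 3.

3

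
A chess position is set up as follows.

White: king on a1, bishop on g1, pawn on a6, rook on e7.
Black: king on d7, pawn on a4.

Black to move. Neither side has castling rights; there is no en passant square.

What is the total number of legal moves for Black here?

5

Black to move; king on d7.
In check: yes, from the white rook on e7.
Legal moves: Kd8, Kc8, Kxe7, Kd6, Kc6.
Count: 5.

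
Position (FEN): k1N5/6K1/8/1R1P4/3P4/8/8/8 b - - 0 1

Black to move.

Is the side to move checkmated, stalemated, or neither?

stalemate

Black to move; black king on a8.
In check: no.
King squares — a7: attacked by Nc8; b7: attacked by Rb5; b8: attacked by Rb5.
Legal moves for Black: none.
Not in check and no legal moves → stalemate.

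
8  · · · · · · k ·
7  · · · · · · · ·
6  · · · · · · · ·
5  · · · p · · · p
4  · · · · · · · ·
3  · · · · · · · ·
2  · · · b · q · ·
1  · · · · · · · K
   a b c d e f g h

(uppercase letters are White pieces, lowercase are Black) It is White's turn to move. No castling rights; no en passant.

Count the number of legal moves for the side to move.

White to move; king on h1.
In check: no.
Legal moves: none.
Count: 0.

0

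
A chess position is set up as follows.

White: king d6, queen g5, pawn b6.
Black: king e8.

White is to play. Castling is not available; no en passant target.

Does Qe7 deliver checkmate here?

After Qe7: black king on e8; in check: yes, from the white queen on e7.
King squares — d7: attacked by Kd6; e7: attacked by Kd6; f7: attacked by Qe7; d8: attacked by Qe7; f8: attacked by Qe7.
Black has no legal moves → checkmate.

yes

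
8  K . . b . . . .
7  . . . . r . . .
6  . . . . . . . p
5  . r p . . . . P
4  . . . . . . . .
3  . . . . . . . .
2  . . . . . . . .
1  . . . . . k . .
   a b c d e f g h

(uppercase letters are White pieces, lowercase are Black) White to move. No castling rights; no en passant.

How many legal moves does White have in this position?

0

White to move; king on a8.
In check: no.
Legal moves: none.
Count: 0.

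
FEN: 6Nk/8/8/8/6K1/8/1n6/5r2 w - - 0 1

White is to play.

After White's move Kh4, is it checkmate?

no

After Kh4: black king on h8; in check: no.
Black is not in check, so this cannot be checkmate.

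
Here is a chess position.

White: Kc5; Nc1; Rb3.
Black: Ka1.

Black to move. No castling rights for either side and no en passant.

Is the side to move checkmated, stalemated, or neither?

Black to move; black king on a1.
In check: no.
King squares — b1: attacked by Rb3; a2: attacked by Nc1; b2: attacked by Rb3.
Legal moves for Black: none.
Not in check and no legal moves → stalemate.

stalemate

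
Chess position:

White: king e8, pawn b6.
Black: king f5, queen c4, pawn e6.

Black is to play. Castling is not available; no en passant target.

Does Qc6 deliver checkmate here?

no

After Qc6: white king on e8; in check: yes, from the black queen on c6.
White has 4 legal replies: Kf8, Kd8, Kf7, Ke7.
In check but a legal move exists → not checkmate.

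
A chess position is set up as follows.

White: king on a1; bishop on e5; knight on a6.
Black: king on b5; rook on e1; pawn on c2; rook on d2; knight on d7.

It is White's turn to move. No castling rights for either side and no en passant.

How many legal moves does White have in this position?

2

White to move; king on a1.
In check: yes, from the black rook on e1.
Legal moves: Kb2, Ka2.
Count: 2.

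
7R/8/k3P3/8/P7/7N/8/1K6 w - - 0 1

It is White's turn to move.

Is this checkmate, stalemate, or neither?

White to move; white king on b1.
In check: no.
Legal moves for White include: Rg8, Rf8, Re8, Rd8, Rc8, Rb8, Ra8+, Rh7, Rh6, Rh5, Rh4, Ng5, Nf4, Nf2, Ng1, Kc2, Kb2, Ka2, ... (list truncated; more exist).
White has legal moves and is not in check → neither.

neither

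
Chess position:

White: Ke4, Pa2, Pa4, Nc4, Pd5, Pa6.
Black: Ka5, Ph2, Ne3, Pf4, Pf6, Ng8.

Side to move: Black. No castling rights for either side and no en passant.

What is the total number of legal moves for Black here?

Black to move; king on a5.
In check: yes, from the white knight on c4.
Legal moves: Kxa6, Kb4, Kxa4, Nxc4.
Count: 4.

4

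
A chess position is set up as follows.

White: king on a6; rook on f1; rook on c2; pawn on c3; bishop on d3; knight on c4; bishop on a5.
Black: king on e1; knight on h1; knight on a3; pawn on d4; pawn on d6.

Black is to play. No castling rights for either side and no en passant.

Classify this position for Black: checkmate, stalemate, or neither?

checkmate

Black to move; black king on e1.
In check: yes, from the white rook on f1.
King squares — d1: attacked by Rf1; f1: attacked by Bd3; d2: attacked by Rc2; e2: attacked by Rc2; f2: attacked by Rf1.
Legal moves for Black: none.
In check with no legal moves → checkmate.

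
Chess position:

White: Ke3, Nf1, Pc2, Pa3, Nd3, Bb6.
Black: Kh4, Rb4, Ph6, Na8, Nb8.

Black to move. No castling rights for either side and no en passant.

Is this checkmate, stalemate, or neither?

neither

Black to move; black king on h4.
In check: no.
Legal moves for Black include: Nd7, Nc6, Na6, Nc7, Nxb6, Kh5, Kg5, Kg4, Kh3, Rxb6, Rb5, Rg4, Rf4, Re4+, Rd4, Rc4, Ra4, Rb3, ... (list truncated; more exist).
Black has legal moves and is not in check → neither.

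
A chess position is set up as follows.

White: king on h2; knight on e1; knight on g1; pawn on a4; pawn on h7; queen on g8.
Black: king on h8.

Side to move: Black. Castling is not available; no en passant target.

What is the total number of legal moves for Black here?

Black to move; king on h8.
In check: yes, from the white queen on g8.
Legal moves: none.
Count: 0.

0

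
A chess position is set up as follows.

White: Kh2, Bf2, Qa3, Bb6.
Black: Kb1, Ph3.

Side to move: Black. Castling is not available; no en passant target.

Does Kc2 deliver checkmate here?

After Kc2: white king on h2; in check: no.
White is not in check, so this cannot be checkmate.

no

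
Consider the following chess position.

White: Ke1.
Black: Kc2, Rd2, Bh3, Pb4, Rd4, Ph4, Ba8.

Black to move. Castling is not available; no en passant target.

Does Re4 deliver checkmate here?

yes

After Re4: white king on e1; in check: yes, from the black rook on e4.
King squares — d1: attacked by Kc2; f1: attacked by Bh3; d2: attacked by Kc2; e2: attacked by Rd2; f2: attacked by Rd2.
White has no legal moves → checkmate.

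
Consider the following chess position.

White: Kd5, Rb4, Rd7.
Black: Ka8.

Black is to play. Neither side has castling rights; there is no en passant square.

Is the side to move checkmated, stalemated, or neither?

stalemate

Black to move; black king on a8.
In check: no.
King squares — a7: attacked by Rd7; b7: attacked by Rb4; b8: attacked by Rb4.
Legal moves for Black: none.
Not in check and no legal moves → stalemate.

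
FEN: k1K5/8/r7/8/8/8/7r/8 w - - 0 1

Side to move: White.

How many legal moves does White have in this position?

White to move; king on c8.
In check: no.
Legal moves: Kd8, Kd7, Kc7.
Count: 3.

3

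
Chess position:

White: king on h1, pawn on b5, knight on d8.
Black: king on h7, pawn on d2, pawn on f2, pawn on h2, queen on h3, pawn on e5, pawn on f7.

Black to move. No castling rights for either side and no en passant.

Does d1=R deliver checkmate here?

yes

After d1=R: white king on h1; in check: yes, from the black rook on d1.
King squares — g1: attacked by Rd1; g2: attacked by Qh3; h2: attacked by Qh3.
White has no legal moves → checkmate.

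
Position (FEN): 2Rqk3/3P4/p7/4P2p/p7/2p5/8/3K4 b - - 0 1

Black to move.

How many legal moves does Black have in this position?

Black to move; king on e8.
In check: yes, from the white pawn on d7.
Legal moves: Kf8, Kf7, Ke7, Kxd7.
Count: 4.

4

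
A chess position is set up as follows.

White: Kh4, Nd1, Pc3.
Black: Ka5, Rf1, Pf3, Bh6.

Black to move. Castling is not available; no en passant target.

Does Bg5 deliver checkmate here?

After Bg5: white king on h4; in check: yes, from the black bishop on g5.
White has 5 legal replies: Kh5, Kxg5, Kg4, Kh3, Kg3.
In check but a legal move exists → not checkmate.

no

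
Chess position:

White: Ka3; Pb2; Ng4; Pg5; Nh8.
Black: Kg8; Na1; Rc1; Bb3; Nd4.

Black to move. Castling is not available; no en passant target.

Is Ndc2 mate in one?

yes

After Ndc2: white king on a3; in check: yes, from the black knight on c2.
King squares — a2: attacked by Bb3; b2: own pawn; b3: attacked by Na1; a4: attacked by Bb3; b4: attacked by Nc2.
White has no legal moves → checkmate.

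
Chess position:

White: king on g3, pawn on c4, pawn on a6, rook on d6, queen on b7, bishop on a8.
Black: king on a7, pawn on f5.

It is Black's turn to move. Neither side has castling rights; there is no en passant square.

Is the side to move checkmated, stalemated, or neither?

Black to move; black king on a7.
In check: yes, from the white queen on b7.
King squares — a6: attacked by Rd6; b6: attacked by Rd6; b7: attacked by Pa6; a8: attacked by Qb7; b8: attacked by Qb7.
Legal moves for Black: none.
In check with no legal moves → checkmate.

checkmate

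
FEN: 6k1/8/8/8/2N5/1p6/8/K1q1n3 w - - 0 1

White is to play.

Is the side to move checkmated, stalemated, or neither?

White to move; white king on a1.
In check: yes, from the black queen on c1.
King squares — b1: attacked by Qc1; a2: attacked by Pb3; b2: attacked by Qc1.
Legal moves for White: none.
In check with no legal moves → checkmate.

checkmate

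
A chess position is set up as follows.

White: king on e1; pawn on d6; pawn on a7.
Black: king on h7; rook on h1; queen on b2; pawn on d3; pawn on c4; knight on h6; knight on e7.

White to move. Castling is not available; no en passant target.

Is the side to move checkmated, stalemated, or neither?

White to move; white king on e1.
In check: yes, from the black rook on h1.
King squares — d1: attacked by Rh1; f1: attacked by Rh1; d2: attacked by Qb2; e2: attacked by Qb2; f2: attacked by Qb2.
Legal moves for White: none.
In check with no legal moves → checkmate.

checkmate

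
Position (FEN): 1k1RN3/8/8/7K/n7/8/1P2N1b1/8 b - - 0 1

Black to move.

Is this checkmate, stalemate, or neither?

Black to move; black king on b8.
In check: yes, from the white rook on d8.
Legal moves for Black: Kb7, Ka7.
Black is in check but has 2 legal moves → neither.

neither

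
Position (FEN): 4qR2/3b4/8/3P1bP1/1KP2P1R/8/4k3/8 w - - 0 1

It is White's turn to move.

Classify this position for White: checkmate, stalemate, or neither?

neither

White to move; white king on b4.
In check: no.
Legal moves for White include: Rfh8, Rg8, Rxe8+, Rf7, Rf6, Rxf5, Rhh8, Rh7, Rh6, Rh5, Rg4, Rh3, Rh2+, Rh1, Kc5, Ka5, Kc3, Kb3, ... (list truncated; more exist).
White has legal moves and is not in check → neither.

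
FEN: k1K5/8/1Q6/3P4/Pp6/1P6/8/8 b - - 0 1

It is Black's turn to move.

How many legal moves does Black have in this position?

Black to move; king on a8.
In check: no.
Legal moves: none.
Count: 0.

0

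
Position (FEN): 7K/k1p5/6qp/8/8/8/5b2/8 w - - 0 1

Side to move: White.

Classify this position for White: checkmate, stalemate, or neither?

stalemate

White to move; white king on h8.
In check: no.
King squares — g7: attacked by Qg6; h7: attacked by Qg6; g8: attacked by Qg6.
Legal moves for White: none.
Not in check and no legal moves → stalemate.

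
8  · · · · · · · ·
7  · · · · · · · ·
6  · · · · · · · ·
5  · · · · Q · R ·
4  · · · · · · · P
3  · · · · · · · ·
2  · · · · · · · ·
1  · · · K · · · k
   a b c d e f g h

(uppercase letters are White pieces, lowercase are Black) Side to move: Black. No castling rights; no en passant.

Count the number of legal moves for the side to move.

Black to move; king on h1.
In check: no.
Legal moves: none.
Count: 0.

0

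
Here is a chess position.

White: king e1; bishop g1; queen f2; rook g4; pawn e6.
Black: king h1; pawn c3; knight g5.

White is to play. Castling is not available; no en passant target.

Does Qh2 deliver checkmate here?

After Qh2: black king on h1; in check: yes, from the white queen on h2.
King squares — g1: attacked by Qh2; g2: attacked by Qh2; h2: attacked by Bg1.
Black has no legal moves → checkmate.

yes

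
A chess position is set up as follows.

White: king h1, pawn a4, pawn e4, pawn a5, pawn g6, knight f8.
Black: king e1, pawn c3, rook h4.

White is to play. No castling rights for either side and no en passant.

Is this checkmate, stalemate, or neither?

neither

White to move; white king on h1.
In check: yes, from the black rook on h4.
Legal moves for White: Kg2, Kg1.
White is in check but has 2 legal moves → neither.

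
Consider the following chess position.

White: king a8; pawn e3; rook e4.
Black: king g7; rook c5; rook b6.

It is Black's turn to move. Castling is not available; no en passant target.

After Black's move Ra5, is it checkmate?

After Ra5: white king on a8; in check: yes, from the black rook on a5.
King squares — a7: attacked by Ra5; b7: attacked by Rb6; b8: attacked by Rb6.
White has no legal moves → checkmate.

yes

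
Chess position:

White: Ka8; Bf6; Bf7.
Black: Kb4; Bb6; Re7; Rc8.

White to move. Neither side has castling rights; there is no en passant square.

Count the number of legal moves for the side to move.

White to move; king on a8.
In check: yes, from the black rook on c8.
Legal moves: none.
Count: 0.

0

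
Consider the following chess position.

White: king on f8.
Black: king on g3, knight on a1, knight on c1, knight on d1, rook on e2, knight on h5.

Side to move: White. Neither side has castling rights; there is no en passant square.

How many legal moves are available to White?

2

White to move; king on f8.
In check: no.
Legal moves: Kg8, Kf7.
Count: 2.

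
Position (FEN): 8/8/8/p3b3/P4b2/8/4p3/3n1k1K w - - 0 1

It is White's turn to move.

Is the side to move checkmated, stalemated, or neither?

White to move; white king on h1.
In check: no.
King squares — g1: attacked by Kf1; g2: attacked by Kf1; h2: attacked by Bf4.
Legal moves for White: none.
Not in check and no legal moves → stalemate.

stalemate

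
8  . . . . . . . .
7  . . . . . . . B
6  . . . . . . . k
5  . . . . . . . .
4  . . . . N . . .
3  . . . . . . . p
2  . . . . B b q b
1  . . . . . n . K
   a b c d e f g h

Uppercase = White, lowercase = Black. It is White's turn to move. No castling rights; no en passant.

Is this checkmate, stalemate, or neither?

White to move; white king on h1.
In check: yes, from the black queen on g2.
King squares — g1: attacked by Bf2; g2: attacked by Ph3; h2: attacked by Nf1.
Legal moves for White: none.
In check with no legal moves → checkmate.

checkmate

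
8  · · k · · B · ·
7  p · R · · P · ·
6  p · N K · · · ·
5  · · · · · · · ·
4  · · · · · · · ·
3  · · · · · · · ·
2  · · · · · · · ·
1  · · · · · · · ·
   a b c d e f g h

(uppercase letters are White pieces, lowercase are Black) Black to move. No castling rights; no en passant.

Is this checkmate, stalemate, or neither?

Black to move; black king on c8.
In check: yes, from the white rook on c7.
King squares — b7: attacked by Rc7; c7: attacked by Kd6; d7: attacked by Kd6; b8: attacked by Nc6; d8: attacked by Nc6.
Legal moves for Black: none.
In check with no legal moves → checkmate.

checkmate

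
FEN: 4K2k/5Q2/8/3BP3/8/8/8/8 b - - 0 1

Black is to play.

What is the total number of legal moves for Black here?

0

Black to move; king on h8.
In check: no.
Legal moves: none.
Count: 0.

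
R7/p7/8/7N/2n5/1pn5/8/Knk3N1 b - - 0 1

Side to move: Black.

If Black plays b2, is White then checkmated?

yes

After b2: white king on a1; in check: yes, from the black pawn on b2.
King squares — b1: attacked by Kc1; a2: attacked by Nc3; b2: attacked by Kc1.
White has no legal moves → checkmate.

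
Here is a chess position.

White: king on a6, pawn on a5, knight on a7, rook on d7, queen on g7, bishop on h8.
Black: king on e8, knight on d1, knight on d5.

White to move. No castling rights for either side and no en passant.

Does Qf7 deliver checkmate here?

yes

After Qf7: black king on e8; in check: yes, from the white queen on f7.
King squares — d7: attacked by Qf7; e7: attacked by Rd7; f7: attacked by Rd7; d8: attacked by Rd7; f8: attacked by Qf7.
Black has no legal moves → checkmate.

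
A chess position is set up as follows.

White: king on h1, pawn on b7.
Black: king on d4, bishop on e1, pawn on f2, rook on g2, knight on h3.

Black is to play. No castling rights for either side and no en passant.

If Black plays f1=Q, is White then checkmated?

After f1=Q: white king on h1; in check: yes, from the black queen on f1.
King squares — g1: attacked by Qf1; g2: attacked by Qf1; h2: attacked by Rg2.
White has no legal moves → checkmate.

yes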